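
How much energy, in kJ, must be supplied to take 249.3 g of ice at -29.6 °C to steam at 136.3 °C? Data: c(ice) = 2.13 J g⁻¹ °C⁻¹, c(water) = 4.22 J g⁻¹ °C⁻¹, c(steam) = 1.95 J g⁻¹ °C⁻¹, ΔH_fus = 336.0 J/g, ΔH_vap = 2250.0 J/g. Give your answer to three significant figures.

q1 (heat ice -29.6→0.0 °C): 249.3 × 2.13 × 29.6 = 15718 J
q2 (melt at 0 °C): 249.3 × 336.0 = 83765 J
q3 (heat water 0.0→100.0 °C): 249.3 × 4.22 × 100.0 = 105205 J
q4 (vaporize at 100 °C): 249.3 × 2250.0 = 560925 J
q5 (heat steam 100.0→136.3 °C): 249.3 × 1.95 × 36.3 = 17647 J
Total: 15718 + 83765 + 105205 + 560925 + 17647 = 783260 J = 783 kJ

q = 783 kJ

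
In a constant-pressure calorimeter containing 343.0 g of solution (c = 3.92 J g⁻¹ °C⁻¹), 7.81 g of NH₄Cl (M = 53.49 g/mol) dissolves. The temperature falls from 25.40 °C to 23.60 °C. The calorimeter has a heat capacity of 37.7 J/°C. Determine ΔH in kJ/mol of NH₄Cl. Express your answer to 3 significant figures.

ΔH = 17.0 kJ/mol

|ΔT| = |23.60 − 25.40| = 1.80 °C
|q_surr| = (343.0 × 3.92 + 37.7) × 1.80 = 1382.26 × 1.80 = 2488 J
n(NH₄Cl) = 7.81 / 53.49 = 0.1460 mol
Temperature fell, so q_rxn = +|q_surr| = 2.488 kJ
ΔH = q_rxn / n = 17.04 kJ/mol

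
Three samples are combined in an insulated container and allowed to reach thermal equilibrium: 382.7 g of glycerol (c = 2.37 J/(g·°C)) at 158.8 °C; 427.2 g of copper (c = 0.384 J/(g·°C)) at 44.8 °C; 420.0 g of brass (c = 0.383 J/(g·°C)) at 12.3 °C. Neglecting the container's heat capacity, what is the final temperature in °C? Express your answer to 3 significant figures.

Σ mᵢcᵢ(T − Tᵢ) = 0  ⇒  T = Σ mᵢcᵢTᵢ / Σ mᵢcᵢ
Σ mᵢcᵢ = 382.7×2.37 + 427.2×0.384 + 420.0×0.383 = 1231.9038
Σ mᵢcᵢTᵢ = 906.999×158.8 + 164.0448×44.8 + 160.86×12.3 = 153360
T = 153360 / 1231.9038 = 124.49 °C

T_f = 124 °C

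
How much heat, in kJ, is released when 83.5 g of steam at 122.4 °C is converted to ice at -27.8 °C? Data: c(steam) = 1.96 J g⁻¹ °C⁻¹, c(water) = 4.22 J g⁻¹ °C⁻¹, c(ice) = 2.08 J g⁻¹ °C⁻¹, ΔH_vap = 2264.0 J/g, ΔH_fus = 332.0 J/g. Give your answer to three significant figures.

q = 260 kJ

q1 (cool steam 122.4→100 °C): 83.5 × 1.96 × 22.4 = 3666 J
q2 (condense at 100 °C): 83.5 × 2264.0 = 189044 J
q3 (cool water 100→0 °C): 83.5 × 4.22 × 100.0 = 35237 J
q4 (freeze at 0 °C): 83.5 × 332.0 = 27722 J
q5 (cool ice 0→-27.8 °C): 83.5 × 2.08 × 27.8 = 4828 J
Total: 3666 + 189044 + 35237 + 27722 + 4828 = 260497 J = 260 kJ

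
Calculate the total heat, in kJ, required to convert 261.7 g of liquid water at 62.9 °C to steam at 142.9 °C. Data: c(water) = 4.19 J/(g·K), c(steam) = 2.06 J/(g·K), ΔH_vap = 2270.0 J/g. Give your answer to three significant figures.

q = 658 kJ

q1 (heat water 62.9→100.0 °C): 261.7 × 4.19 × 37.1 = 40681 J
q2 (vaporize at 100 °C): 261.7 × 2270.0 = 594059 J
q3 (heat steam 100.0→142.9 °C): 261.7 × 2.06 × 42.9 = 23127 J
Total: 40681 + 594059 + 23127 = 657867 J = 658 kJ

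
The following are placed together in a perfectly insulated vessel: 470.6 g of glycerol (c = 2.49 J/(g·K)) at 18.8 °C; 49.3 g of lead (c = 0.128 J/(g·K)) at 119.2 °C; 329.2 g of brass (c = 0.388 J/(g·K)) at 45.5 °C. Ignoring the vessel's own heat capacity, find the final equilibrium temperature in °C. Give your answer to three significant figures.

Σ mᵢcᵢ(T − Tᵢ) = 0  ⇒  T = Σ mᵢcᵢTᵢ / Σ mᵢcᵢ
Σ mᵢcᵢ = 470.6×2.49 + 49.3×0.128 + 329.2×0.388 = 1305.8340
Σ mᵢcᵢTᵢ = 1171.794×18.8 + 6.3104×119.2 + 127.7296×45.5 = 28594
T = 28594 / 1305.8340 = 21.90 °C

T_f = 21.9 °C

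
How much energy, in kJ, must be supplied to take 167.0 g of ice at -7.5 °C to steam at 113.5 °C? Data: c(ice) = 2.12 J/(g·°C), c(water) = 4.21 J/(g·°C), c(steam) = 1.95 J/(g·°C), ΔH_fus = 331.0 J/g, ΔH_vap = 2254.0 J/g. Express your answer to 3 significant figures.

q = 509 kJ

q1 (heat ice -7.5→0.0 °C): 167.0 × 2.12 × 7.5 = 2655 J
q2 (melt at 0 °C): 167.0 × 331.0 = 55277 J
q3 (heat water 0.0→100.0 °C): 167.0 × 4.21 × 100.0 = 70307 J
q4 (vaporize at 100 °C): 167.0 × 2254.0 = 376418 J
q5 (heat steam 100.0→113.5 °C): 167.0 × 1.95 × 13.5 = 4396 J
Total: 2655 + 55277 + 70307 + 376418 + 4396 = 509053 J = 509 kJ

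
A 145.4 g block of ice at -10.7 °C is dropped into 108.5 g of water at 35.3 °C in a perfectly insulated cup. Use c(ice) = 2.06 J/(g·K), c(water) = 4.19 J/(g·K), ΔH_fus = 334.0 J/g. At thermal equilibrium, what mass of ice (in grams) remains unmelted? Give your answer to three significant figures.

Heat to warm all ice to 0 °C: 145.4×2.06×10.7 = 3204.9 J
Heat released by water cooling to 0 °C: 108.5×4.19×35.3 = 16048 J
16048 J < 3204.9 + 145.4×334.0 = 51768.5 J, so not all ice melts; final T = 0 °C.
Heat left for melting: 16048 − 3204.9 = 12843.1 J
Mass melted = 12843.1 / 334.0 = 38.45 g
Ice remaining = 145.4 − 38.45 = 106.95 g

m_ice remaining = 107 g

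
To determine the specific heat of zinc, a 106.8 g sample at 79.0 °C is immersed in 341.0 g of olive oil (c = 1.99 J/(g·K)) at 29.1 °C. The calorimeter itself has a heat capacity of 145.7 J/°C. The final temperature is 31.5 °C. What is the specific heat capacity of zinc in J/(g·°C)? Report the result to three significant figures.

c = 0.390 J/(g·°C)

q_gained = (341.0 × 1.99 + 145.7) × (31.5 − 29.1) = 1978 J
q_lost = 106.8 × c × (79.0 − 31.5) = 5073 c
Set equal: c = 1978 / 5073 = 0.390 J/(g·°C)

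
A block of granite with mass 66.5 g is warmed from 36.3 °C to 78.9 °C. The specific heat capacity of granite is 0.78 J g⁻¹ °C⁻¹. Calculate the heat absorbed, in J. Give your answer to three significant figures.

q = m c ΔT = 66.5 × 0.78 × (78.9 − 36.3)
q = 66.5 × 0.78 × 42.6 = 2210 J

q = 2210 J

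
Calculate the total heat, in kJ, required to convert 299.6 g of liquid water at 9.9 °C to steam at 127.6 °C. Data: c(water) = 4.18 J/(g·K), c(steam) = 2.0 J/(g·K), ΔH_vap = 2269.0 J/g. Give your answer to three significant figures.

q1 (heat water 9.9→100.0 °C): 299.6 × 4.18 × 90.1 = 112835 J
q2 (vaporize at 100 °C): 299.6 × 2269.0 = 679792 J
q3 (heat steam 100.0→127.6 °C): 299.6 × 2.0 × 27.6 = 16538 J
Total: 112835 + 679792 + 16538 = 809165 J = 809 kJ

q = 809 kJ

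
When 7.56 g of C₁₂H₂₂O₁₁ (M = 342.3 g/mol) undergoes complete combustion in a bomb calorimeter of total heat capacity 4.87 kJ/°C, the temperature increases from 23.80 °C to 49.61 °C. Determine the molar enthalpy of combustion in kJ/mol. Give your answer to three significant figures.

ΔH = -5690 kJ/mol

ΔT = 49.61 − 23.80 = 25.81 °C
q_cal = C_cal × ΔT = 4.87 × 25.81 = 125.6947 kJ
n = 7.56 / 342.3 = 0.02209 mol
q_rxn = −q_cal = -125.6947 kJ
ΔH = -125.6947 / 0.02209 = -5690 kJ/mol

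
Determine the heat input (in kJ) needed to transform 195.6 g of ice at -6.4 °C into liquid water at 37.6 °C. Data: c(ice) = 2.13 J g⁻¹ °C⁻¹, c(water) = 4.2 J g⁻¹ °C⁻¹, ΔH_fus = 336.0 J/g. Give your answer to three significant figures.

q = 99.3 kJ

q1 (heat ice -6.4→0.0 °C): 195.6 × 2.13 × 6.4 = 2666 J
q2 (melt at 0 °C): 195.6 × 336.0 = 65722 J
q3 (heat water 0.0→37.6 °C): 195.6 × 4.2 × 37.6 = 30889 J
Total: 2666 + 65722 + 30889 = 99277 J = 99.3 kJ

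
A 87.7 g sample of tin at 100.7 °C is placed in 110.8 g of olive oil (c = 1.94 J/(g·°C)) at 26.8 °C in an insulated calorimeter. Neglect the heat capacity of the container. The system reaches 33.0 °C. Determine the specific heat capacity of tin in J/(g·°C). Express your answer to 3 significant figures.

q_gained = (110.8 × 1.94) × (33.0 − 26.8) = 1332.7 J
q_lost = 87.7 × c × (100.7 − 33.0) = 5937.29 c
Set equal: c = 1332.7 / 5937.29 = 0.224 J/(g·°C)

c = 0.224 J/(g·°C)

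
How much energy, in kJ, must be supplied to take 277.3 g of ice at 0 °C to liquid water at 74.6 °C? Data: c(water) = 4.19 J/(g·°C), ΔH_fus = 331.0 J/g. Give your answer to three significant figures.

q = 178 kJ

q1 (melt at 0 °C): 277.3 × 331.0 = 91786 J
q2 (heat water 0.0→74.6 °C): 277.3 × 4.19 × 74.6 = 86677 J
Total: 91786 + 86677 = 178463 J = 178 kJ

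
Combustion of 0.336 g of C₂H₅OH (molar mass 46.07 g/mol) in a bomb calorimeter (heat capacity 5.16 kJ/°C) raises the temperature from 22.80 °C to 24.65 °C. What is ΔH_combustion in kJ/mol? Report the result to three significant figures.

ΔT = 24.65 − 22.80 = 1.85 °C
q_cal = C_cal × ΔT = 5.16 × 1.85 = 9.546 kJ
n = 0.336 / 46.07 = 0.007293 mol
q_rxn = −q_cal = -9.546 kJ
ΔH = -9.546 / 0.007293 = -1309 kJ/mol

ΔH = -1310 kJ/mol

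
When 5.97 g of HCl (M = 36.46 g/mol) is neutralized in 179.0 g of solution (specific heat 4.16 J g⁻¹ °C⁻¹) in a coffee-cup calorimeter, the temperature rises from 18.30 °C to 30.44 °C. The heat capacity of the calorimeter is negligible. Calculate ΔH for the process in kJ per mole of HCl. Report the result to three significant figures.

|ΔT| = |30.44 − 18.30| = 12.14 °C
|q_surr| = (179.0 × 4.16) × 12.14 = 744.64 × 12.14 = 9040 J
n(HCl) = 5.97 / 36.46 = 0.1637 mol
Temperature rose, so q_rxn = −|q_surr| = -9.040 kJ
ΔH = q_rxn / n = -55.22 kJ/mol

ΔH = -55.2 kJ/mol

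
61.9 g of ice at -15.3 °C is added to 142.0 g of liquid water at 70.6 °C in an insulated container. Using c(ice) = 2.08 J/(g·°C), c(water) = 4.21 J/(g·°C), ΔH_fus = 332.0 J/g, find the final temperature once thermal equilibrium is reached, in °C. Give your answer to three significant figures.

Heat to bring ice to 0 °C and melt it: q₁ = 61.9×2.08×15.3 + 61.9×332.0 = 22521 J
Heat the water can supply cooling to 0 °C: 142.0×4.21×70.6 = 42206.1 J > q₁, so all ice melts.
Energy balance: 142.0×4.21×(70.6 − T) = 22521 + 61.9×4.21×(T − 0)
597.82(70.6 − T) = 22521 + 260.599 T
42206.1 − 22521 = 858.419 T
T = 19685.1 / 858.419 = 22.93 °C

T_f = 22.9 °C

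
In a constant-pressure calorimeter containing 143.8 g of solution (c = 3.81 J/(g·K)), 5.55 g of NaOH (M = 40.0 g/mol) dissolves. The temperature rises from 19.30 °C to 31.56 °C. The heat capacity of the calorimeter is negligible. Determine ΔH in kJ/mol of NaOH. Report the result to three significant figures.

ΔH = -48.4 kJ/mol

|ΔT| = |31.56 − 19.30| = 12.26 °C
|q_surr| = (143.8 × 3.81) × 12.26 = 547.878 × 12.26 = 6717 J
n(NaOH) = 5.55 / 40.0 = 0.1388 mol
Temperature rose, so q_rxn = −|q_surr| = -6.717 kJ
ΔH = q_rxn / n = -48.39 kJ/mol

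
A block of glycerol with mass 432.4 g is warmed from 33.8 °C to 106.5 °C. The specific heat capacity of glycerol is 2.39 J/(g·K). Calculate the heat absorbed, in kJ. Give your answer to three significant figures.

q = m c ΔT = 432.4 × 2.39 × (106.5 − 33.8)
q = 432.4 × 2.39 × 72.7 = 75130 J = 75.1 kJ

q = 75.1 kJ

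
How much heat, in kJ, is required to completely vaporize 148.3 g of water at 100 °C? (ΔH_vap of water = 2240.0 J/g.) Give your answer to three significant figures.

q = 332 kJ

q = m × ΔH_vap = 148.3 × 2240.0 = 332200 J = 332 kJ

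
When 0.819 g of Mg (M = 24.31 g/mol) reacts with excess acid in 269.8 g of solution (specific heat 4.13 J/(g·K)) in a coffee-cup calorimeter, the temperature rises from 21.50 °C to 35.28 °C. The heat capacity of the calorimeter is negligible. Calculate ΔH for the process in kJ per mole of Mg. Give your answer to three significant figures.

|ΔT| = |35.28 − 21.50| = 13.78 °C
|q_surr| = (269.8 × 4.13) × 13.78 = 1114.274 × 13.78 = 15350 J
n(Mg) = 0.819 / 24.31 = 0.03369 mol
Temperature rose, so q_rxn = −|q_surr| = -15.35 kJ
ΔH = q_rxn / n = -455.6 kJ/mol

ΔH = -456 kJ/mol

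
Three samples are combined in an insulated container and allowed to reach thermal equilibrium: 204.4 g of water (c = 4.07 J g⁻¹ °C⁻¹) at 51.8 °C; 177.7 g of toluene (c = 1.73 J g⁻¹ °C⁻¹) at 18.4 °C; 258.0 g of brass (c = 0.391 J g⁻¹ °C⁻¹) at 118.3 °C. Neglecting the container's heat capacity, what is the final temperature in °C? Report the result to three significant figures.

Σ mᵢcᵢ(T − Tᵢ) = 0  ⇒  T = Σ mᵢcᵢTᵢ / Σ mᵢcᵢ
Σ mᵢcᵢ = 204.4×4.07 + 177.7×1.73 + 258.0×0.391 = 1240.207
Σ mᵢcᵢTᵢ = 831.908×51.8 + 307.421×18.4 + 100.878×118.3 = 60683
T = 60683 / 1240.207 = 48.93 °C

T_f = 48.9 °C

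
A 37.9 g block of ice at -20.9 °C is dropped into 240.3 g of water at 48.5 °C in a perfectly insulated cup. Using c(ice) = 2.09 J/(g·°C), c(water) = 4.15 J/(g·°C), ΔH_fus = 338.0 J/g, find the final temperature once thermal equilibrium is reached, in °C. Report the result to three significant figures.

T_f = 29.4 °C

Heat to bring ice to 0 °C and melt it: q₁ = 37.9×2.09×20.9 + 37.9×338.0 = 14466 J
Heat the water can supply cooling to 0 °C: 240.3×4.15×48.5 = 48366.4 J > q₁, so all ice melts.
Energy balance: 240.3×4.15×(48.5 − T) = 14466 + 37.9×4.15×(T − 0)
997.245(48.5 − T) = 14466 + 157.285 T
48366.4 − 14466 = 1154.530 T
T = 33900.4 / 1154.530 = 29.36 °C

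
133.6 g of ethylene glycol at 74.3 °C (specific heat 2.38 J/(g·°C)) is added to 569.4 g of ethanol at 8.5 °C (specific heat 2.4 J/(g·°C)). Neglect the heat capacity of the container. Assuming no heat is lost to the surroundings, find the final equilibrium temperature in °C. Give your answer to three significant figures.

Heat lost by ethylene glycol = heat gained by ethanol.
(133.6)(2.38)(74.3 − T) = (569.4)(2.4)(T − 8.5)
317.968 (74.3 − T) = 1366.56 (T − 8.5)
23625 − 317.968 T = 1366.56 T − 11616
35241 = 1684.528 T
T = 20.92 °C

T_f = 20.9 °C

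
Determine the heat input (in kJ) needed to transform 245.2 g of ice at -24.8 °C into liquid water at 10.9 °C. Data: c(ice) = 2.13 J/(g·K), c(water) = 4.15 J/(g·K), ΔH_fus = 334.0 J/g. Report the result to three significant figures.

q = 106 kJ

q1 (heat ice -24.8→0.0 °C): 245.2 × 2.13 × 24.8 = 12952 J
q2 (melt at 0 °C): 245.2 × 334.0 = 81897 J
q3 (heat water 0.0→10.9 °C): 245.2 × 4.15 × 10.9 = 11092 J
Total: 12952 + 81897 + 11092 = 105941 J = 106 kJ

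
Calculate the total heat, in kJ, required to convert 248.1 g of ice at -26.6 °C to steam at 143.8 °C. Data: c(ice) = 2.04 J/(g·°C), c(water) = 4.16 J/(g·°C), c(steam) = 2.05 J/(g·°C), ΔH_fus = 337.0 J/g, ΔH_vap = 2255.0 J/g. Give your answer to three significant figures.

q = 782 kJ

q1 (heat ice -26.6→0.0 °C): 248.1 × 2.04 × 26.6 = 13463 J
q2 (melt at 0 °C): 248.1 × 337.0 = 83610 J
q3 (heat water 0.0→100.0 °C): 248.1 × 4.16 × 100.0 = 103210 J
q4 (vaporize at 100 °C): 248.1 × 2255.0 = 559466 J
q5 (heat steam 100.0→143.8 °C): 248.1 × 2.05 × 43.8 = 22277 J
Total: 13463 + 83610 + 103210 + 559466 + 22277 = 782026 J = 782 kJ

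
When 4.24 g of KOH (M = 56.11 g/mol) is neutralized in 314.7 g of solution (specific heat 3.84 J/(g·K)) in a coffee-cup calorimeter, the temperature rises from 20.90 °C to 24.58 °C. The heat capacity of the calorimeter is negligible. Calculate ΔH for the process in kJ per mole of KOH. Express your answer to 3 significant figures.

ΔH = -58.9 kJ/mol

|ΔT| = |24.58 − 20.90| = 3.68 °C
|q_surr| = (314.7 × 3.84) × 3.68 = 1208.448 × 3.68 = 4447.1 J
n(KOH) = 4.24 / 56.11 = 0.075566 mol
Temperature rose, so q_rxn = −|q_surr| = -4.4471 kJ
ΔH = q_rxn / n = -58.85 kJ/mol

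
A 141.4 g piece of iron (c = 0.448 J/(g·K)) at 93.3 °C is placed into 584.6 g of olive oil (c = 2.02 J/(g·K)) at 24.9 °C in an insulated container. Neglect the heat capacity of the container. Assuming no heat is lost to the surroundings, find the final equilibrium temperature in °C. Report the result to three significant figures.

Heat lost by iron = heat gained by olive oil.
(141.4)(0.448)(93.3 − T) = (584.6)(2.02)(T − 24.9)
63.3472 (93.3 − T) = 1180.892 (T − 24.9)
5910.3 − 63.3472 T = 1180.892 T − 29404
35314.3 = 1244.2392 T
T = 28.38 °C

T_f = 28.4 °C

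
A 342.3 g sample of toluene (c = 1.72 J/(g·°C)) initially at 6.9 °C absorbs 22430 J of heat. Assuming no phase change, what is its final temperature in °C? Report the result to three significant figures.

ΔT = q / (m c) = 22430 / (342.3 × 1.72) = 38.10 °C
T_f = 6.9 + 38.10 = 45.00 °C

T_f = 45.0 °C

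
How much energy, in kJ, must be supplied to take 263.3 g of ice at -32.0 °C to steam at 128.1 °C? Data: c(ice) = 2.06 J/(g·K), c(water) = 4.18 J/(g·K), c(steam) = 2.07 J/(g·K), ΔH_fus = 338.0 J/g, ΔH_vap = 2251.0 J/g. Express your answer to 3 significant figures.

q1 (heat ice -32.0→0.0 °C): 263.3 × 2.06 × 32.0 = 17357 J
q2 (melt at 0 °C): 263.3 × 338.0 = 88995 J
q3 (heat water 0.0→100.0 °C): 263.3 × 4.18 × 100.0 = 110059 J
q4 (vaporize at 100 °C): 263.3 × 2251.0 = 592688 J
q5 (heat steam 100.0→128.1 °C): 263.3 × 2.07 × 28.1 = 15315 J
Total: 17357 + 88995 + 110059 + 592688 + 15315 = 824414 J = 824 kJ

q = 824 kJ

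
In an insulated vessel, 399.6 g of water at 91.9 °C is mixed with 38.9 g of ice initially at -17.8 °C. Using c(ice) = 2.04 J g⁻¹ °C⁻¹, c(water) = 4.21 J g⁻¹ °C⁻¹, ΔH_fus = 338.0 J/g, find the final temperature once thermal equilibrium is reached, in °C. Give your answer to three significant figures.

T_f = 75.9 °C

Heat to bring ice to 0 °C and melt it: q₁ = 38.9×2.04×17.8 + 38.9×338.0 = 14561 J
Heat the water can supply cooling to 0 °C: 399.6×4.21×91.9 = 154605 J > q₁, so all ice melts.
Energy balance: 399.6×4.21×(91.9 − T) = 14561 + 38.9×4.21×(T − 0)
1682.316(91.9 − T) = 14561 + 163.769 T
154605 − 14561 = 1846.085 T
T = 140044 / 1846.085 = 75.86 °C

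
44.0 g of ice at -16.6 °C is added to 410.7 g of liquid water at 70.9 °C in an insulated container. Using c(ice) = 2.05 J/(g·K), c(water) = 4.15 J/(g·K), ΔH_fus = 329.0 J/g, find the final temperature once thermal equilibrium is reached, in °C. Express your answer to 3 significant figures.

Heat to bring ice to 0 °C and melt it: q₁ = 44.0×2.05×16.6 + 44.0×329.0 = 15973 J
Heat the water can supply cooling to 0 °C: 410.7×4.15×70.9 = 120842 J > q₁, so all ice melts.
Energy balance: 410.7×4.15×(70.9 − T) = 15973 + 44.0×4.15×(T − 0)
1704.405(70.9 − T) = 15973 + 182.6 T
120842 − 15973 = 1887.005 T
T = 104869 / 1887.005 = 55.57 °C

T_f = 55.6 °C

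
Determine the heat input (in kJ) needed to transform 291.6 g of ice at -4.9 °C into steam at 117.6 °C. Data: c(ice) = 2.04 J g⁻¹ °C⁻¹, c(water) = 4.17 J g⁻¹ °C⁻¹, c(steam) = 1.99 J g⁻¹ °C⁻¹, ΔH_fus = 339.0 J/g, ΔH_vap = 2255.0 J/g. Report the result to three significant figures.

q1 (heat ice -4.9→0.0 °C): 291.6 × 2.04 × 4.9 = 2915 J
q2 (melt at 0 °C): 291.6 × 339.0 = 98852 J
q3 (heat water 0.0→100.0 °C): 291.6 × 4.17 × 100.0 = 121597 J
q4 (vaporize at 100 °C): 291.6 × 2255.0 = 657558 J
q5 (heat steam 100.0→117.6 °C): 291.6 × 1.99 × 17.6 = 10213 J
Total: 2915 + 98852 + 121597 + 657558 + 10213 = 891135 J = 891 kJ

q = 891 kJ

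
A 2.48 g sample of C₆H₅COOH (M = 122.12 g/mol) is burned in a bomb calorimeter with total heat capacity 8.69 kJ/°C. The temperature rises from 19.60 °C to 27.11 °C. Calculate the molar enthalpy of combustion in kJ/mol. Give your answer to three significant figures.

ΔT = 27.11 − 19.60 = 7.51 °C
q_cal = C_cal × ΔT = 8.69 × 7.51 = 65.2619 kJ
n = 2.48 / 122.12 = 0.02031 mol
q_rxn = −q_cal = -65.2619 kJ
ΔH = -65.2619 / 0.02031 = -3213 kJ/mol

ΔH = -3210 kJ/mol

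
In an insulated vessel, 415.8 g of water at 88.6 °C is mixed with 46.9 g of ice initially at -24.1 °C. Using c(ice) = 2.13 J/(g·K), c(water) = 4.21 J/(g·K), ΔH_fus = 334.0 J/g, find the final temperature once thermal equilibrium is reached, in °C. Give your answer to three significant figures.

Heat to bring ice to 0 °C and melt it: q₁ = 46.9×2.13×24.1 + 46.9×334.0 = 18072 J
Heat the water can supply cooling to 0 °C: 415.8×4.21×88.6 = 155096 J > q₁, so all ice melts.
Energy balance: 415.8×4.21×(88.6 − T) = 18072 + 46.9×4.21×(T − 0)
1750.518(88.6 − T) = 18072 + 197.449 T
155096 − 18072 = 1947.967 T
T = 137024 / 1947.967 = 70.34 °C

T_f = 70.3 °C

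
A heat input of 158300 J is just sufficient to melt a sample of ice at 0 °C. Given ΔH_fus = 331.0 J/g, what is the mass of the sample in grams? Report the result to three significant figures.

m = q / ΔH_fus = 158300 J / 331.0 J/g = 478 g

m = 478 g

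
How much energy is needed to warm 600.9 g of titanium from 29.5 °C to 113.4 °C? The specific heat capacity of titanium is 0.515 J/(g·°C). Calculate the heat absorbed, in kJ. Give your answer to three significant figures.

q = 26.0 kJ

q = m c ΔT = 600.9 × 0.515 × (113.4 − 29.5)
q = 600.9 × 0.515 × 83.9 = 25960 J = 26.0 kJ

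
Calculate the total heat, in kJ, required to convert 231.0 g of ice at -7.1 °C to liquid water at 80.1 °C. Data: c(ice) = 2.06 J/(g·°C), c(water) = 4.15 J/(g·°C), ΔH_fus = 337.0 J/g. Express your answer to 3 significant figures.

q1 (heat ice -7.1→0.0 °C): 231.0 × 2.06 × 7.1 = 3379 J
q2 (melt at 0 °C): 231.0 × 337.0 = 77847 J
q3 (heat water 0.0→80.1 °C): 231.0 × 4.15 × 80.1 = 76788 J
Total: 3379 + 77847 + 76788 = 158014 J = 158 kJ

q = 158 kJ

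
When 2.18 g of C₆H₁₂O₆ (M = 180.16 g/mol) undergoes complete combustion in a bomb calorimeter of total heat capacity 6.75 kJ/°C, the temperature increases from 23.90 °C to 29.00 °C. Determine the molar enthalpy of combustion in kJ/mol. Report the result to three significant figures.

ΔT = 29.00 − 23.90 = 5.10 °C
q_cal = C_cal × ΔT = 6.75 × 5.10 = 34.425 kJ
n = 2.18 / 180.16 = 0.0121004 mol
q_rxn = −q_cal = -34.425 kJ
ΔH = -34.425 / 0.0121004 = -2844.9 kJ/mol

ΔH = -2840 kJ/mol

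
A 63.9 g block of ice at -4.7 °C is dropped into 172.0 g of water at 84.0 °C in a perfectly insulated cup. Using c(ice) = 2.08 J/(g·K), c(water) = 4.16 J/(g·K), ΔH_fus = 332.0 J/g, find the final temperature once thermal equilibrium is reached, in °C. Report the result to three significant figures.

T_f = 39.0 °C

Heat to bring ice to 0 °C and melt it: q₁ = 63.9×2.08×4.7 + 63.9×332.0 = 21839 J
Heat the water can supply cooling to 0 °C: 172.0×4.16×84.0 = 60103.7 J > q₁, so all ice melts.
Energy balance: 172.0×4.16×(84.0 − T) = 21839 + 63.9×4.16×(T − 0)
715.52(84.0 − T) = 21839 + 265.824 T
60103.7 − 21839 = 981.344 T
T = 38264.7 / 981.344 = 38.99 °C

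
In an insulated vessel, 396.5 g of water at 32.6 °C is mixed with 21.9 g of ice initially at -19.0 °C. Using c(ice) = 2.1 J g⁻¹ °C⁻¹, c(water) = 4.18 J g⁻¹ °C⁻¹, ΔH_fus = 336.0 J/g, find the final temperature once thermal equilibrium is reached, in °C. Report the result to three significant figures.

T_f = 26.2 °C

Heat to bring ice to 0 °C and melt it: q₁ = 21.9×2.1×19.0 + 21.9×336.0 = 8232.2 J
Heat the water can supply cooling to 0 °C: 396.5×4.18×32.6 = 54030.3 J > q₁, so all ice melts.
Energy balance: 396.5×4.18×(32.6 − T) = 8232.2 + 21.9×4.18×(T − 0)
1657.37(32.6 − T) = 8232.2 + 91.542 T
54030.3 − 8232.2 = 1748.912 T
T = 45798.1 / 1748.912 = 26.19 °C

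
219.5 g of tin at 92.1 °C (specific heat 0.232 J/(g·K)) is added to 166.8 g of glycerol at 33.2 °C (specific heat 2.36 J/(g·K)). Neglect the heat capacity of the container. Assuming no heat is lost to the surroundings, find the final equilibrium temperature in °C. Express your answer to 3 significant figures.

Heat lost by tin = heat gained by glycerol.
(219.5)(0.232)(92.1 − T) = (166.8)(2.36)(T − 33.2)
50.924 (92.1 − T) = 393.648 (T − 33.2)
4690.1 − 50.924 T = 393.648 T − 13069
17759.1 = 444.572 T
T = 39.947 °C

T_f = 39.9 °C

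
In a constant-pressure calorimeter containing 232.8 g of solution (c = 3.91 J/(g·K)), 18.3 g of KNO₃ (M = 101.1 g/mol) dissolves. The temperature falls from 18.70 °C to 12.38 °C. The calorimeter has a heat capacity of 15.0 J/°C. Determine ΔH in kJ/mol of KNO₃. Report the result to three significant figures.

|ΔT| = |12.38 − 18.70| = 6.32 °C
|q_surr| = (232.8 × 3.91 + 15.0) × 6.32 = 925.248 × 6.32 = 5848 J
n(KNO₃) = 18.3 / 101.1 = 0.1810 mol
Temperature fell, so q_rxn = +|q_surr| = 5.848 kJ
ΔH = q_rxn / n = 32.31 kJ/mol

ΔH = 32.3 kJ/mol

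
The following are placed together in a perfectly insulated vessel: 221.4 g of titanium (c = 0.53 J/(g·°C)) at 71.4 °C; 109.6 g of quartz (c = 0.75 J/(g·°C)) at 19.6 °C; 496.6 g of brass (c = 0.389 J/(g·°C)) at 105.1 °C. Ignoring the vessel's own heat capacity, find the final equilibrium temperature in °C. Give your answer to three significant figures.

Σ mᵢcᵢ(T − Tᵢ) = 0  ⇒  T = Σ mᵢcᵢTᵢ / Σ mᵢcᵢ
Σ mᵢcᵢ = 221.4×0.53 + 109.6×0.75 + 496.6×0.389 = 392.7194
Σ mᵢcᵢTᵢ = 117.342×71.4 + 82.2×19.6 + 193.1774×105.1 = 30292
T = 30292 / 392.7194 = 77.13 °C

T_f = 77.1 °C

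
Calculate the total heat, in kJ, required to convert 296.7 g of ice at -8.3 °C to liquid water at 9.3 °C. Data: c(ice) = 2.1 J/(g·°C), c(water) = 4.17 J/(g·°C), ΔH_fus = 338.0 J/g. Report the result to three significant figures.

q = 117 kJ

q1 (heat ice -8.3→0.0 °C): 296.7 × 2.1 × 8.3 = 5171 J
q2 (melt at 0 °C): 296.7 × 338.0 = 100285 J
q3 (heat water 0.0→9.3 °C): 296.7 × 4.17 × 9.3 = 11506 J
Total: 5171 + 100285 + 11506 = 116962 J = 117 kJ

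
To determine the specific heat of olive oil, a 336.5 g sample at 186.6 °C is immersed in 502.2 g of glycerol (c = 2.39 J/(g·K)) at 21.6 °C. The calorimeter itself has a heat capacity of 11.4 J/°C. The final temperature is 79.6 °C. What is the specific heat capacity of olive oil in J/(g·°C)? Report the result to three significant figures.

c = 1.95 J/(g·°C)

q_gained = (502.2 × 2.39 + 11.4) × (79.6 − 21.6) = 70280 J
q_lost = 336.5 × c × (186.6 − 79.6) = 36005.5 c
Set equal: c = 70280 / 36005.5 = 1.95 J/(g·°C)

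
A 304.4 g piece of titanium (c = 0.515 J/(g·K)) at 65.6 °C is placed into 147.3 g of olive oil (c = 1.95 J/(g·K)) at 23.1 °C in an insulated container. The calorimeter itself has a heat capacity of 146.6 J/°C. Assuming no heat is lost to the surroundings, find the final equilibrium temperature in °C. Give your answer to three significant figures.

T_f = 34.4 °C

Heat lost by titanium = heat gained by olive oil + calorimeter.
(304.4)(0.515)(65.6 − T) = [(147.3)(1.95) + 146.6](T − 23.1)
156.766 (65.6 − T) = 433.835 (T − 23.1)
10284 − 156.766 T = 433.835 T − 10022
20306 = 590.601 T
T = 34.38 °C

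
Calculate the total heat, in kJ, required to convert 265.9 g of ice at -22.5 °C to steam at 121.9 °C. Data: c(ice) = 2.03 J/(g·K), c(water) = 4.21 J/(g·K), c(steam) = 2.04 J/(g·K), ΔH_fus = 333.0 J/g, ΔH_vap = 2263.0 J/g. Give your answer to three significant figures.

q = 826 kJ

q1 (heat ice -22.5→0.0 °C): 265.9 × 2.03 × 22.5 = 12145 J
q2 (melt at 0 °C): 265.9 × 333.0 = 88545 J
q3 (heat water 0.0→100.0 °C): 265.9 × 4.21 × 100.0 = 111944 J
q4 (vaporize at 100 °C): 265.9 × 2263.0 = 601732 J
q5 (heat steam 100.0→121.9 °C): 265.9 × 2.04 × 21.9 = 11879 J
Total: 12145 + 88545 + 111944 + 601732 + 11879 = 826245 J = 826 kJ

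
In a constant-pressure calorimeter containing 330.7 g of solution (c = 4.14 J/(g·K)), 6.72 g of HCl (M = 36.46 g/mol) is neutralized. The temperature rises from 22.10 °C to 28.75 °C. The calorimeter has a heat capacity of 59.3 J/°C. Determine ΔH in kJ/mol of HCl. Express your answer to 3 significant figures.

|ΔT| = |28.75 − 22.10| = 6.65 °C
|q_surr| = (330.7 × 4.14 + 59.3) × 6.65 = 1428.398 × 6.65 = 9499 J
n(HCl) = 6.72 / 36.46 = 0.1843 mol
Temperature rose, so q_rxn = −|q_surr| = -9.499 kJ
ΔH = q_rxn / n = -51.54 kJ/mol

ΔH = -51.5 kJ/mol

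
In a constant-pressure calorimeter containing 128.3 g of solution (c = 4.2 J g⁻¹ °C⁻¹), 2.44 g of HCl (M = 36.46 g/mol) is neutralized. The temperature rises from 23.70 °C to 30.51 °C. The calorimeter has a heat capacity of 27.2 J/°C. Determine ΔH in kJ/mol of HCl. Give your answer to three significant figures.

ΔH = -57.6 kJ/mol

|ΔT| = |30.51 − 23.70| = 6.81 °C
|q_surr| = (128.3 × 4.2 + 27.2) × 6.81 = 566.06 × 6.81 = 3855 J
n(HCl) = 2.44 / 36.46 = 0.06692 mol
Temperature rose, so q_rxn = −|q_surr| = -3.855 kJ
ΔH = q_rxn / n = -57.61 kJ/mol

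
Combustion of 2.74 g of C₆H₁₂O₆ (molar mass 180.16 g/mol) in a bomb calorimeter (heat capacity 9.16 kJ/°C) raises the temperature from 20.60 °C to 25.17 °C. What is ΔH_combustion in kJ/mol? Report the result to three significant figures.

ΔH = -2750 kJ/mol

ΔT = 25.17 − 20.60 = 4.57 °C
q_cal = C_cal × ΔT = 9.16 × 4.57 = 41.8612 kJ
n = 2.74 / 180.16 = 0.01521 mol
q_rxn = −q_cal = -41.8612 kJ
ΔH = -41.8612 / 0.01521 = -2752 kJ/mol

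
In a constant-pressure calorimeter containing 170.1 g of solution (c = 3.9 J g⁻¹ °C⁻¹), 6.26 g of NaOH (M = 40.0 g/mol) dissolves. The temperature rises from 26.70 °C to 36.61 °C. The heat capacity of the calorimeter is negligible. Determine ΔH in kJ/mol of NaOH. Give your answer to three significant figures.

|ΔT| = |36.61 − 26.70| = 9.91 °C
|q_surr| = (170.1 × 3.9) × 9.91 = 663.39 × 9.91 = 6574 J
n(NaOH) = 6.26 / 40.0 = 0.1565 mol
Temperature rose, so q_rxn = −|q_surr| = -6.574 kJ
ΔH = q_rxn / n = -42.01 kJ/mol

ΔH = -42.0 kJ/mol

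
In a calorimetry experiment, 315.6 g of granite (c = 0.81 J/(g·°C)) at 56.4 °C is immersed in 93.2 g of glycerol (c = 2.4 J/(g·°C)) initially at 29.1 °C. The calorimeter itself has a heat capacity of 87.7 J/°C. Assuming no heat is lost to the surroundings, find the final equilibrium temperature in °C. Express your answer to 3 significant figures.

T_f = 41.4 °C

Heat lost by granite = heat gained by glycerol + calorimeter.
(315.6)(0.81)(56.4 − T) = [(93.2)(2.4) + 87.7](T − 29.1)
255.636 (56.4 − T) = 311.38 (T − 29.1)
14418 − 255.636 T = 311.38 T − 9061.2
23479.2 = 567.016 T
T = 41.41 °C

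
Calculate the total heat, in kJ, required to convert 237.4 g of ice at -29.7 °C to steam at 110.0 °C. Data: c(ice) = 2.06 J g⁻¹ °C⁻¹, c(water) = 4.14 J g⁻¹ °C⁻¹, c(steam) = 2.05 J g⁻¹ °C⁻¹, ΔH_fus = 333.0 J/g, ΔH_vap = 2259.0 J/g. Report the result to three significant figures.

q1 (heat ice -29.7→0.0 °C): 237.4 × 2.06 × 29.7 = 14525 J
q2 (melt at 0 °C): 237.4 × 333.0 = 79054 J
q3 (heat water 0.0→100.0 °C): 237.4 × 4.14 × 100.0 = 98284 J
q4 (vaporize at 100 °C): 237.4 × 2259.0 = 536287 J
q5 (heat steam 100.0→110.0 °C): 237.4 × 2.05 × 10.0 = 4867 J
Total: 14525 + 79054 + 98284 + 536287 + 4867 = 733017 J = 733 kJ

q = 733 kJ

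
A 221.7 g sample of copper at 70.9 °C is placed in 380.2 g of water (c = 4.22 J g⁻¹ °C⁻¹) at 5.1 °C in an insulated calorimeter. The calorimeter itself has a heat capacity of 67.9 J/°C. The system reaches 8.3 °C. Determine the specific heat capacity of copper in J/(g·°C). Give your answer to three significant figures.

q_gained = (380.2 × 4.22 + 67.9) × (8.3 − 5.1) = 5352 J
q_lost = 221.7 × c × (70.9 − 8.3) = 13878.42 c
Set equal: c = 5352 / 13878.42 = 0.386 J/(g·°C)

c = 0.386 J/(g·°C)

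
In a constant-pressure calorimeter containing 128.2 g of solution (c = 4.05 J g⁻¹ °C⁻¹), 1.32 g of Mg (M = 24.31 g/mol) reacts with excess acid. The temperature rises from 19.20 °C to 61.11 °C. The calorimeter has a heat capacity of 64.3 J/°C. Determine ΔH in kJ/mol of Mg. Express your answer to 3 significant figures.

ΔH = -450 kJ/mol

|ΔT| = |61.11 − 19.20| = 41.91 °C
|q_surr| = (128.2 × 4.05 + 64.3) × 41.91 = 583.51 × 41.91 = 24450 J
n(Mg) = 1.32 / 24.31 = 0.05430 mol
Temperature rose, so q_rxn = −|q_surr| = -24.45 kJ
ΔH = q_rxn / n = -450.3 kJ/mol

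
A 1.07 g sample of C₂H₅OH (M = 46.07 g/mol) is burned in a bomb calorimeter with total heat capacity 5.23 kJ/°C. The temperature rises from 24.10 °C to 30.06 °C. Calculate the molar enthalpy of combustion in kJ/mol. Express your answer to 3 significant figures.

ΔT = 30.06 − 24.10 = 5.96 °C
q_cal = C_cal × ΔT = 5.23 × 5.96 = 31.1708 kJ
n = 1.07 / 46.07 = 0.02323 mol
q_rxn = −q_cal = -31.1708 kJ
ΔH = -31.1708 / 0.02323 = -1342 kJ/mol

ΔH = -1340 kJ/mol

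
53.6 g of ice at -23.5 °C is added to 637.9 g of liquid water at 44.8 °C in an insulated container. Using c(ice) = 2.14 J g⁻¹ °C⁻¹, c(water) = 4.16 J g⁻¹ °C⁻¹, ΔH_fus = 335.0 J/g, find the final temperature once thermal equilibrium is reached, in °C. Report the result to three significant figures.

T_f = 34.1 °C

Heat to bring ice to 0 °C and melt it: q₁ = 53.6×2.14×23.5 + 53.6×335.0 = 20652 J
Heat the water can supply cooling to 0 °C: 637.9×4.16×44.8 = 118884 J > q₁, so all ice melts.
Energy balance: 637.9×4.16×(44.8 − T) = 20652 + 53.6×4.16×(T − 0)
2653.664(44.8 − T) = 20652 + 222.976 T
118884 − 20652 = 2876.640 T
T = 98232 / 2876.640 = 34.148 °C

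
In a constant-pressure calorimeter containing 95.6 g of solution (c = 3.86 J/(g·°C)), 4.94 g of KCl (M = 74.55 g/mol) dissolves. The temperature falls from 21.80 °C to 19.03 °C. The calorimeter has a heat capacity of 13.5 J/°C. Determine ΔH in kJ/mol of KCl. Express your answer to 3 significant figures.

|ΔT| = |19.03 − 21.80| = 2.77 °C
|q_surr| = (95.6 × 3.86 + 13.5) × 2.77 = 382.516 × 2.77 = 1060 J
n(KCl) = 4.94 / 74.55 = 0.06626 mol
Temperature fell, so q_rxn = +|q_surr| = 1.060 kJ
ΔH = q_rxn / n = 16.00 kJ/mol

ΔH = 16.0 kJ/mol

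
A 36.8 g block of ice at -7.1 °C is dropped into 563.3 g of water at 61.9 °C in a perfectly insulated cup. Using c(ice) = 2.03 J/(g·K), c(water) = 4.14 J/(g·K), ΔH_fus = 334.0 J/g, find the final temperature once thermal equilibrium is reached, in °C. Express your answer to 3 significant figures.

Heat to bring ice to 0 °C and melt it: q₁ = 36.8×2.03×7.1 + 36.8×334.0 = 12822 J
Heat the water can supply cooling to 0 °C: 563.3×4.14×61.9 = 144355 J > q₁, so all ice melts.
Energy balance: 563.3×4.14×(61.9 − T) = 12822 + 36.8×4.14×(T − 0)
2332.062(61.9 − T) = 12822 + 152.352 T
144355 − 12822 = 2484.414 T
T = 131533 / 2484.414 = 52.94 °C

T_f = 52.9 °C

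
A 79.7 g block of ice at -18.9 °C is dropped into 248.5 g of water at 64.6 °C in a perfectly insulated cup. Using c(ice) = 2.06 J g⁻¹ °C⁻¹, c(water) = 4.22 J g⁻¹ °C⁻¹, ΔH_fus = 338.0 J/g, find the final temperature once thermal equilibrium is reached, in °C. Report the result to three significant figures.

Heat to bring ice to 0 °C and melt it: q₁ = 79.7×2.06×18.9 + 79.7×338.0 = 30042 J
Heat the water can supply cooling to 0 °C: 248.5×4.22×64.6 = 67744.1 J > q₁, so all ice melts.
Energy balance: 248.5×4.22×(64.6 − T) = 30042 + 79.7×4.22×(T − 0)
1048.67(64.6 − T) = 30042 + 336.334 T
67744.1 − 30042 = 1385.004 T
T = 37702.1 / 1385.004 = 27.22 °C

T_f = 27.2 °C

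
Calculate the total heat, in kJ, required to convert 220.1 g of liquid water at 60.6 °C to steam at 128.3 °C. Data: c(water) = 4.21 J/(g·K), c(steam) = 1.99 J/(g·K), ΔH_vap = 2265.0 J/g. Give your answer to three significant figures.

q1 (heat water 60.6→100.0 °C): 220.1 × 4.21 × 39.4 = 36509 J
q2 (vaporize at 100 °C): 220.1 × 2265.0 = 498527 J
q3 (heat steam 100.0→128.3 °C): 220.1 × 1.99 × 28.3 = 12395 J
Total: 36509 + 498527 + 12395 = 547431 J = 547 kJ

q = 547 kJ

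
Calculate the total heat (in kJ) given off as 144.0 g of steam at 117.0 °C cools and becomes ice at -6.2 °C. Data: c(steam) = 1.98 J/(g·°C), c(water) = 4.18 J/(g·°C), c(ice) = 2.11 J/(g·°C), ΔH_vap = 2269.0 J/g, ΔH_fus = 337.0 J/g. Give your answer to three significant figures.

q1 (cool steam 117.0→100 °C): 144.0 × 1.98 × 17.0 = 4847 J
q2 (condense at 100 °C): 144.0 × 2269.0 = 326736 J
q3 (cool water 100→0 °C): 144.0 × 4.18 × 100.0 = 60192 J
q4 (freeze at 0 °C): 144.0 × 337.0 = 48528 J
q5 (cool ice 0→-6.2 °C): 144.0 × 2.11 × 6.2 = 1884 J
Total: 4847 + 326736 + 60192 + 48528 + 1884 = 442187 J = 442 kJ

q = 442 kJ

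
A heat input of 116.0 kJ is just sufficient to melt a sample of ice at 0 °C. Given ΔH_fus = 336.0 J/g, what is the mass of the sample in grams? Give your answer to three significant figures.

m = q / ΔH_fus = 116000 J / 336.0 J/g = 345 g

m = 345 g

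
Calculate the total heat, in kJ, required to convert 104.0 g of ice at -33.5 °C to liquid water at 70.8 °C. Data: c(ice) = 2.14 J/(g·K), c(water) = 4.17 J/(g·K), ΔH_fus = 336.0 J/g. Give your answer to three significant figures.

q = 73.1 kJ

q1 (heat ice -33.5→0.0 °C): 104.0 × 2.14 × 33.5 = 7456 J
q2 (melt at 0 °C): 104.0 × 336.0 = 34944 J
q3 (heat water 0.0→70.8 °C): 104.0 × 4.17 × 70.8 = 30705 J
Total: 7456 + 34944 + 30705 = 73105 J = 73.1 kJ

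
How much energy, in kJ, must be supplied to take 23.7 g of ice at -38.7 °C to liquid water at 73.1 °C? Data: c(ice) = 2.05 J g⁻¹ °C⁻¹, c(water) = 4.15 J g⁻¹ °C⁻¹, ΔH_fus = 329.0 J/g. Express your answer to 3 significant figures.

q1 (heat ice -38.7→0.0 °C): 23.7 × 2.05 × 38.7 = 1880 J
q2 (melt at 0 °C): 23.7 × 329.0 = 7797 J
q3 (heat water 0.0→73.1 °C): 23.7 × 4.15 × 73.1 = 7190 J
Total: 1880 + 7797 + 7190 = 16867 J = 16.9 kJ

q = 16.9 kJ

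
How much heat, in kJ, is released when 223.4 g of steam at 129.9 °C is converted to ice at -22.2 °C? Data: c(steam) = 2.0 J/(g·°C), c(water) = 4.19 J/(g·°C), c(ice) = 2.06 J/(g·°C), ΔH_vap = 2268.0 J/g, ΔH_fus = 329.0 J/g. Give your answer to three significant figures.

q = 697 kJ

q1 (cool steam 129.9→100 °C): 223.4 × 2.0 × 29.9 = 13359 J
q2 (condense at 100 °C): 223.4 × 2268.0 = 506671 J
q3 (cool water 100→0 °C): 223.4 × 4.19 × 100.0 = 93605 J
q4 (freeze at 0 °C): 223.4 × 329.0 = 73499 J
q5 (cool ice 0→-22.2 °C): 223.4 × 2.06 × 22.2 = 10217 J
Total: 13359 + 506671 + 93605 + 73499 + 10217 = 697351 J = 697 kJ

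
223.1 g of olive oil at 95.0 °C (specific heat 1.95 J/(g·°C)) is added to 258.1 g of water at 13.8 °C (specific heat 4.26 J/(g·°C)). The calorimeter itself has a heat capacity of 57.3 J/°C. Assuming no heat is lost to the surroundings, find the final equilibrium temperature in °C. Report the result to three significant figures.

Heat lost by olive oil = heat gained by water + calorimeter.
(223.1)(1.95)(95.0 − T) = [(258.1)(4.26) + 57.3](T − 13.8)
435.045 (95.0 − T) = 1156.806 (T − 13.8)
41329 − 435.045 T = 1156.806 T − 15964
57293 = 1591.851 T
T = 35.99 °C

T_f = 36.0 °C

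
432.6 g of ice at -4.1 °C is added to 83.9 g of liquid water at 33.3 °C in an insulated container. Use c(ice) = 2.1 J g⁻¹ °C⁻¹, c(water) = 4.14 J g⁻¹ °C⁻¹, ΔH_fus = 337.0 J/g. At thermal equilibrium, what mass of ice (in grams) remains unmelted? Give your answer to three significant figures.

Heat to warm all ice to 0 °C: 432.6×2.1×4.1 = 3724.7 J
Heat released by water cooling to 0 °C: 83.9×4.14×33.3 = 11567 J
11567 J < 3724.7 + 432.6×337.0 = 149510.9 J, so not all ice melts; final T = 0 °C.
Heat left for melting: 11567 − 3724.7 = 7842.3 J
Mass melted = 7842.3 / 337.0 = 23.27 g
Ice remaining = 432.6 − 23.27 = 409.33 g

m_ice remaining = 409 g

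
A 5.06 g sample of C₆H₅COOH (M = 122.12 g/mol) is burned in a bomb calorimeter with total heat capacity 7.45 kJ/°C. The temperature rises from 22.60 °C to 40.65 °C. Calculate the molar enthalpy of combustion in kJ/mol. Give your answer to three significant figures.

ΔH = -3250 kJ/mol

ΔT = 40.65 − 22.60 = 18.05 °C
q_cal = C_cal × ΔT = 7.45 × 18.05 = 134.4725 kJ
n = 5.06 / 122.12 = 0.04143 mol
q_rxn = −q_cal = -134.4725 kJ
ΔH = -134.4725 / 0.04143 = -3246 kJ/mol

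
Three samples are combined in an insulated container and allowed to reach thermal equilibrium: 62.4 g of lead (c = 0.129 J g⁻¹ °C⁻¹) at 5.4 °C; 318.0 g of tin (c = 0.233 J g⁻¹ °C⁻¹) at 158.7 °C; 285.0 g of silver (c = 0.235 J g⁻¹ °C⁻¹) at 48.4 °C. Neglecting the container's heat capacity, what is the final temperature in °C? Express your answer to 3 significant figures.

T_f = 101 °C

Σ mᵢcᵢ(T − Tᵢ) = 0  ⇒  T = Σ mᵢcᵢTᵢ / Σ mᵢcᵢ
Σ mᵢcᵢ = 62.4×0.129 + 318.0×0.233 + 285.0×0.235 = 149.1186
Σ mᵢcᵢTᵢ = 8.0496×5.4 + 74.094×158.7 + 66.975×48.4 = 15044
T = 15044 / 149.1186 = 100.9 °C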